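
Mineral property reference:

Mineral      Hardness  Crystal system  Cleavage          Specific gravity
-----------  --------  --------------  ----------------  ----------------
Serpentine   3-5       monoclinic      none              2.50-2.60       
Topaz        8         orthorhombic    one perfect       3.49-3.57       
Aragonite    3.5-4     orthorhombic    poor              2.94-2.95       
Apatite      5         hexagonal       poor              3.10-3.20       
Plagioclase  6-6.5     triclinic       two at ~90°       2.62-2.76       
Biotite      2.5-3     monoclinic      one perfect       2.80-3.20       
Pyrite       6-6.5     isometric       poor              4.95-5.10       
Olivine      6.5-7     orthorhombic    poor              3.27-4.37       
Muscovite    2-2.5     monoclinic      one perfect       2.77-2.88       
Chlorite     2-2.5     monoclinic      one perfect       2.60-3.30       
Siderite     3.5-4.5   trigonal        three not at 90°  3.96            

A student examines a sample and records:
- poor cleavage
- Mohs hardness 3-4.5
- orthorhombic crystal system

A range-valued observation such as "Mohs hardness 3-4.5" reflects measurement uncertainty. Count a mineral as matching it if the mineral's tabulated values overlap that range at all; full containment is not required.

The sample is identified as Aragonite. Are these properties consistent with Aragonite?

Poor cleavage — is consistent with Aragonite (cleavage poor).
Mohs hardness 3-4.5 — is consistent with Aragonite (hardness 3.5-4).
Orthorhombic crystal system — is consistent with Aragonite (orthorhombic system).
Every observed property is compatible with the reference values for Aragonite.

Yes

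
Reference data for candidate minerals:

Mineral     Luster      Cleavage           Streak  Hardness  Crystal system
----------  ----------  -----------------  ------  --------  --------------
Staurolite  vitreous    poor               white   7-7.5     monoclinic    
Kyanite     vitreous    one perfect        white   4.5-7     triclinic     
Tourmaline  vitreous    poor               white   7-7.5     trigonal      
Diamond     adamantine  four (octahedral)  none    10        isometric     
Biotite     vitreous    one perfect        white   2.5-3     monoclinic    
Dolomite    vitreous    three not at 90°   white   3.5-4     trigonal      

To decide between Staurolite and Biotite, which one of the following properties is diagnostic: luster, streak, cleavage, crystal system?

Luster: both vitreous — same for both.
Streak: both white — same for both.
Cleavage: Staurolite poor, Biotite one perfect — distinct.
Crystal system: both monoclinic — same for both.
Of the listed properties, cleavage is the one that separates them.

cleavage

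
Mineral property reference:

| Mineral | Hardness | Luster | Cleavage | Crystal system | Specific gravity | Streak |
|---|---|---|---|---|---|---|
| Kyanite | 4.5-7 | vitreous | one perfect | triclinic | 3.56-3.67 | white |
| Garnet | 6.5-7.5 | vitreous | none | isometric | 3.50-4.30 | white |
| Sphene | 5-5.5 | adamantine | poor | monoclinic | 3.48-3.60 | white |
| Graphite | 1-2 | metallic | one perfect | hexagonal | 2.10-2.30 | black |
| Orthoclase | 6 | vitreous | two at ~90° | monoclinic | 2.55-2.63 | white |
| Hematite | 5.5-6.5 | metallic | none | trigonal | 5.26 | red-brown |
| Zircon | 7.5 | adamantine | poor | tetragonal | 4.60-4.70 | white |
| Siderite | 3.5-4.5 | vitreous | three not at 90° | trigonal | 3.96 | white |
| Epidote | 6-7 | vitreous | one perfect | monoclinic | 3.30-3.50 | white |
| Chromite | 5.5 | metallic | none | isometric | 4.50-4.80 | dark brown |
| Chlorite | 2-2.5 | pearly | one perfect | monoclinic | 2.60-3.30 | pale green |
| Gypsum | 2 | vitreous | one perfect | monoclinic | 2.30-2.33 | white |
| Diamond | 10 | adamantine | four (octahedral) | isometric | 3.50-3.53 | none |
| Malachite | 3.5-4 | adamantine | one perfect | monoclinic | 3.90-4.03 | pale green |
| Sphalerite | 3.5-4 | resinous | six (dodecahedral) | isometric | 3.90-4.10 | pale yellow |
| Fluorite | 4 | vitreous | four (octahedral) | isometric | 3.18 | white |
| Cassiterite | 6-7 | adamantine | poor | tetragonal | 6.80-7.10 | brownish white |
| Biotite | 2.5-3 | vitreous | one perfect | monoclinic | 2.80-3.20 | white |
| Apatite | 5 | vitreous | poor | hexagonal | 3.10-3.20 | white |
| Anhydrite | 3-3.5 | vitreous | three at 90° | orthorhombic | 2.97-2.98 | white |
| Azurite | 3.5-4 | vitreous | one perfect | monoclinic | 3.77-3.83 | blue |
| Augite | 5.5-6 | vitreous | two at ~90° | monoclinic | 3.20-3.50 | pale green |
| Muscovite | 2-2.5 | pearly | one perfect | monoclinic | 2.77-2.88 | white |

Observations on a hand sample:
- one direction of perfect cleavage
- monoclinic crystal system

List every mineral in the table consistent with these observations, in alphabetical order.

Azurite, Biotite, Chlorite, Epidote, Gypsum, Malachite, Muscovite

One direction of perfect cleavage — Kyanite, Graphite, Epidote, Chlorite, Gypsum, Malachite, Biotite, Azurite, Muscovite remain.
Monoclinic crystal system rules out Kyanite, Graphite.
Consistent with every observation: Azurite, Biotite, Chlorite, Epidote, Gypsum, Malachite, Muscovite.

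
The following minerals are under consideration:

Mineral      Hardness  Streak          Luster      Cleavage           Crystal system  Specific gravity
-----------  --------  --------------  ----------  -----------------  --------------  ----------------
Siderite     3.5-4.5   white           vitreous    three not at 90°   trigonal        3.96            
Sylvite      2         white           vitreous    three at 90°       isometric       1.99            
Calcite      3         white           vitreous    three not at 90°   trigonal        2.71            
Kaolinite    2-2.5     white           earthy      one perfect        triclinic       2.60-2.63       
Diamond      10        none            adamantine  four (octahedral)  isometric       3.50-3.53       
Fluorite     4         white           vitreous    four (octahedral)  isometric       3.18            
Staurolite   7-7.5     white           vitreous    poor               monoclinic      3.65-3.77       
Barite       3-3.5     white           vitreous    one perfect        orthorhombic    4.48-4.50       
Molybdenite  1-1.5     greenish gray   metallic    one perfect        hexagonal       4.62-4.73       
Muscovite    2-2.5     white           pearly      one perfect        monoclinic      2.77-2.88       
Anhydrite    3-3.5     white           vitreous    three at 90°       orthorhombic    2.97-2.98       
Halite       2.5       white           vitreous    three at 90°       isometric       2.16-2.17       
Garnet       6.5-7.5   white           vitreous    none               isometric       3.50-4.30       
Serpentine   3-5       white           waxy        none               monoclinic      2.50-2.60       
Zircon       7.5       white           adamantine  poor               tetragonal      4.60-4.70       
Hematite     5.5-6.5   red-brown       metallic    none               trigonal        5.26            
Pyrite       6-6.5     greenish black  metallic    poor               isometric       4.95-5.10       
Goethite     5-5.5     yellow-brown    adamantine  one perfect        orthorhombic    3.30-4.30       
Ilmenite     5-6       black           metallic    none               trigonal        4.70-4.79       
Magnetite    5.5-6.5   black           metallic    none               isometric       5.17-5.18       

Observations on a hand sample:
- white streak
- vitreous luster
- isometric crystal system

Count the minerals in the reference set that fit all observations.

4

White streak: Siderite, Sylvite, Calcite, Kaolinite, Fluorite, Staurolite, Barite, Muscovite, Anhydrite, Halite, Garnet, Serpentine, Zircon remain.
Vitreous luster rules out Kaolinite, Muscovite, Serpentine, Zircon.
Isometric crystal system: narrows the field to Sylvite, Fluorite, Halite, Garnet.
The minerals that satisfy all observations are Fluorite, Garnet, Halite, Sylvite.
That is 4 minerals.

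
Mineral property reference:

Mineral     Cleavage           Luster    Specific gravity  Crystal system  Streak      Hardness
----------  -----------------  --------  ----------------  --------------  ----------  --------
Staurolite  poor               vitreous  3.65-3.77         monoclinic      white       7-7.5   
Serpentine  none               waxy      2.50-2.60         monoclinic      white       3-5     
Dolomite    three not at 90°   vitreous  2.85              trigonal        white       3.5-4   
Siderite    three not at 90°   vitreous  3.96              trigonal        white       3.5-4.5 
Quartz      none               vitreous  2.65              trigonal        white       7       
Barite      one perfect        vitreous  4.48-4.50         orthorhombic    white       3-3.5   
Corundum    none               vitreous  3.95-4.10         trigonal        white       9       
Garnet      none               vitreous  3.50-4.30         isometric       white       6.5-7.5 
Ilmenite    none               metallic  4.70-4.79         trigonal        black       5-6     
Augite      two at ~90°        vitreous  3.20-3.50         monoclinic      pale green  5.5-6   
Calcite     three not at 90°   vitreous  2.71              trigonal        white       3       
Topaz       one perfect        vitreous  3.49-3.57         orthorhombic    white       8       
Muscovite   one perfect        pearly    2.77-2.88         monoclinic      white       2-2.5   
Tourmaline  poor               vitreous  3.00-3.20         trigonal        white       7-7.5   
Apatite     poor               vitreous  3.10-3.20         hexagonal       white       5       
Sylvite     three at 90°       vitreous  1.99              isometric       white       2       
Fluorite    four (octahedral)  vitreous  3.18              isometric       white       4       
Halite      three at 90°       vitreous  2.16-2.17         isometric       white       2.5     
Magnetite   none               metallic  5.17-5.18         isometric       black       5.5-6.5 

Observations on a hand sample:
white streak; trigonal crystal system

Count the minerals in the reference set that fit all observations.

White streak eliminates Ilmenite, Augite, Magnetite.
Trigonal crystal system: Dolomite, Siderite, Quartz, Corundum, Calcite, Tourmaline remain.
Remaining candidates: Calcite, Corundum, Dolomite, Quartz, Siderite, Tourmaline.
That is 6 minerals.

6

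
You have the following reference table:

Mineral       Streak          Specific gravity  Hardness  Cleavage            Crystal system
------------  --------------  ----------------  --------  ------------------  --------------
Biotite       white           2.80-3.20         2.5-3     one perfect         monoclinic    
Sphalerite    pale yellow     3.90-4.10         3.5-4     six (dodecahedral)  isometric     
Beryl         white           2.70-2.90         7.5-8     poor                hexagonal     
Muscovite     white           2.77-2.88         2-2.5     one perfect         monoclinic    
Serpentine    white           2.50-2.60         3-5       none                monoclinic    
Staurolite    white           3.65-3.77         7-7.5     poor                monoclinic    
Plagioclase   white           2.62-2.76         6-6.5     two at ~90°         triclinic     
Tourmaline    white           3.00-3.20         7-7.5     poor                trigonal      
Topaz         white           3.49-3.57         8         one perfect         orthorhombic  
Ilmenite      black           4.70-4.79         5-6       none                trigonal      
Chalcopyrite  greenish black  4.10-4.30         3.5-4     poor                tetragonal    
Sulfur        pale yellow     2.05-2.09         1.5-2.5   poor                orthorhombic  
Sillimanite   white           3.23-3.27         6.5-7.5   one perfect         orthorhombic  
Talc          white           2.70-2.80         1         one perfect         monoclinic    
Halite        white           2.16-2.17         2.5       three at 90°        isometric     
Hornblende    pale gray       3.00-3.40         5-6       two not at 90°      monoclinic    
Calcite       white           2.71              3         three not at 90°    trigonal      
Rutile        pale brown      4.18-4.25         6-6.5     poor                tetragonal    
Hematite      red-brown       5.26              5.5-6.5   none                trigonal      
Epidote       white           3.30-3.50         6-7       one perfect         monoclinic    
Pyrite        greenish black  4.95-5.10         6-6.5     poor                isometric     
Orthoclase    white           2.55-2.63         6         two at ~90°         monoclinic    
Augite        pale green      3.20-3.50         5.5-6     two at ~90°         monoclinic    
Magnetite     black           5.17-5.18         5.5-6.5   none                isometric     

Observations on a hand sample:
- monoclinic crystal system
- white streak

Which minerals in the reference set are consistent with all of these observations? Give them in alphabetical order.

Monoclinic crystal system — narrows the field to Biotite, Muscovite, Serpentine, Staurolite, Talc, Hornblende, Epidote, Orthoclase, Augite.
White streak eliminates Hornblende, Augite.
Consistent with every observation: Biotite, Epidote, Muscovite, Orthoclase, Serpentine, Staurolite, Talc.

Biotite, Epidote, Muscovite, Orthoclase, Serpentine, Staurolite, Talc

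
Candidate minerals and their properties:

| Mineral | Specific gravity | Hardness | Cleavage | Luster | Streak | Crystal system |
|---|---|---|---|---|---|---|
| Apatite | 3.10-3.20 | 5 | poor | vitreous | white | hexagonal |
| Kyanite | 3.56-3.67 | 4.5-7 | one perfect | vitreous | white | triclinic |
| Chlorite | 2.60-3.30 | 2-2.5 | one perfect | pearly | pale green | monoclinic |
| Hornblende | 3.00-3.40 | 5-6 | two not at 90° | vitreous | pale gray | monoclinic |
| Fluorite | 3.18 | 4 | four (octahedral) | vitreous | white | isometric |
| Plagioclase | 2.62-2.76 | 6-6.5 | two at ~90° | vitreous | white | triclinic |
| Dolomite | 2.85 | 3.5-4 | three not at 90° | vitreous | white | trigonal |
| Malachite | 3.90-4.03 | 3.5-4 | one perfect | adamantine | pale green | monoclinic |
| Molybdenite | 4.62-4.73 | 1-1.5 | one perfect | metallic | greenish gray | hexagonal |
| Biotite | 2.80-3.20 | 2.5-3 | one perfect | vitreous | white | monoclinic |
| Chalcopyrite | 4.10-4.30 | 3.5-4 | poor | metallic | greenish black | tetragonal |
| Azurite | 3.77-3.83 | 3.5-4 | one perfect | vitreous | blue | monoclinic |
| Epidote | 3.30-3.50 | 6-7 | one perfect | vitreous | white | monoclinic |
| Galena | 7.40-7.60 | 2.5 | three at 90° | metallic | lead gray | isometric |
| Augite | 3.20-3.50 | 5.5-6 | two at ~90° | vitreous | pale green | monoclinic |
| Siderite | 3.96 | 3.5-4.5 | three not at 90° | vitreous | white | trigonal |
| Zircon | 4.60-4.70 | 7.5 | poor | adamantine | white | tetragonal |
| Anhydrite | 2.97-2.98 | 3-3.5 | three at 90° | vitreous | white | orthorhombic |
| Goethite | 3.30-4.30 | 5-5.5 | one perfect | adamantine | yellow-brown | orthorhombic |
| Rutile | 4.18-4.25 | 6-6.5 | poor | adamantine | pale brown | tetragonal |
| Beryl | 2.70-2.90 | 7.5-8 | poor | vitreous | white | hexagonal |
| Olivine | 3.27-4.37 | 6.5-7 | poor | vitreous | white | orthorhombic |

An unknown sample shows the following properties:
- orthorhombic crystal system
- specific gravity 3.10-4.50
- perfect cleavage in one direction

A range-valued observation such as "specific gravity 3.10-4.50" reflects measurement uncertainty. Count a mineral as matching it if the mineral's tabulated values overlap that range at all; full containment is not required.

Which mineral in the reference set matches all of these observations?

Orthorhombic crystal system — leaves Anhydrite, Goethite, Olivine.
Specific gravity 3.10-4.50 eliminates Anhydrite.
Perfect cleavage in one direction excludes Olivine.
Goethite is the sole remaining match.

Goethite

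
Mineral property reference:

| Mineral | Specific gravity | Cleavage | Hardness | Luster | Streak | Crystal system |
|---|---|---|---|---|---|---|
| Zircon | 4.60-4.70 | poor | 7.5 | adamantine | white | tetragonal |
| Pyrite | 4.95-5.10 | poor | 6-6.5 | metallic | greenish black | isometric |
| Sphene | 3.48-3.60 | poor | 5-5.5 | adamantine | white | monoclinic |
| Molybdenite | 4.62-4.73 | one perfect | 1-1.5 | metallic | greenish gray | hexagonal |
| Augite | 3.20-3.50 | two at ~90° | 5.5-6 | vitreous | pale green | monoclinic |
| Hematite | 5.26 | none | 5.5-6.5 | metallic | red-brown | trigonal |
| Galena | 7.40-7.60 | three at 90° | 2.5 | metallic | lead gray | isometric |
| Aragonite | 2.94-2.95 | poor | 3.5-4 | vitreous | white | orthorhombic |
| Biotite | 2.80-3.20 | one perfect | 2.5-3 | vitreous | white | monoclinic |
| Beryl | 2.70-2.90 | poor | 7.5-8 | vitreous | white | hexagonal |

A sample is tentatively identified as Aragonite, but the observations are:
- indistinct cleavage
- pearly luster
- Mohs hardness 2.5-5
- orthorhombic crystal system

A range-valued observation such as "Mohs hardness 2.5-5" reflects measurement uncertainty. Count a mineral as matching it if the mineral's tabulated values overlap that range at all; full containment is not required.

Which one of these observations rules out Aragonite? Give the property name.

Indistinct cleavage: Aragonite has cleavage poor — matches.
Pearly luster: Aragonite has vitreous luster — does not match.
Mohs hardness 2.5-5: Aragonite has hardness 3.5-4 — matches.
Orthorhombic crystal system: Aragonite has orthorhombic system — matches.
Only the luster is inconsistent.

luster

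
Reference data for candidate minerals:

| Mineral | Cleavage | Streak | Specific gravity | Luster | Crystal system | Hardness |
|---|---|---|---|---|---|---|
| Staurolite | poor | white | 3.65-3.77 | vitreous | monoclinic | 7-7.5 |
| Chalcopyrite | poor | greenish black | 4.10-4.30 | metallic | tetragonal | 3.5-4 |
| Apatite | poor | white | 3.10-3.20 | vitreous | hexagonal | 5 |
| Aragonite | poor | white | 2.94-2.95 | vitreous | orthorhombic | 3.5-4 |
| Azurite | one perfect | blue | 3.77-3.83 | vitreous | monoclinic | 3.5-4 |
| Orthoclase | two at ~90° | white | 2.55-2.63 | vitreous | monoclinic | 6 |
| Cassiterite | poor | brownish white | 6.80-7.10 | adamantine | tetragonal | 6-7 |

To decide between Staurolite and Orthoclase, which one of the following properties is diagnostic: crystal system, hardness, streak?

Crystal system: both monoclinic — identical.
Hardness: Staurolite 7-7.5, Orthoclase 6 — distinct.
Streak: both white — identical.
Hardness is the diagnostic property here.

hardness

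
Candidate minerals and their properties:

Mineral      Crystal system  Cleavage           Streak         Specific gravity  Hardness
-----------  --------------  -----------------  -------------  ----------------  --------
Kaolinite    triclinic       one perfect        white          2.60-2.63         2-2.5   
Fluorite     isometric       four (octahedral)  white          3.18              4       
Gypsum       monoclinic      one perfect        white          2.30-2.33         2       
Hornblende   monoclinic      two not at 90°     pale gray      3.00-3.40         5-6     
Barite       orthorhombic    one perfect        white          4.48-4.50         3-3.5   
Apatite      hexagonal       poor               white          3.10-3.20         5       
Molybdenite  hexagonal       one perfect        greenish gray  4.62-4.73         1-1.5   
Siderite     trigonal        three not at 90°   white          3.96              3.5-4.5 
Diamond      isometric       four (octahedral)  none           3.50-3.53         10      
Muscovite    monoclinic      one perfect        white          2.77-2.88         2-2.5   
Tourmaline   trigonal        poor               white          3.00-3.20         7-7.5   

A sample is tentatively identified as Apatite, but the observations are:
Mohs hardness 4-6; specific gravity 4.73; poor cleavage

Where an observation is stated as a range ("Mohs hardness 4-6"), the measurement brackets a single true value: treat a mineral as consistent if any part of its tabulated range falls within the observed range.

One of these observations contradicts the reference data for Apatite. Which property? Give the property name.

specific gravity

Mohs hardness 4-6: Apatite has hardness 5 — matches.
Specific gravity 4.73: Apatite has SG 3.10-3.20 — outside the reference range.
Poor cleavage: Apatite has cleavage poor — matches.
Only the specific gravity is inconsistent.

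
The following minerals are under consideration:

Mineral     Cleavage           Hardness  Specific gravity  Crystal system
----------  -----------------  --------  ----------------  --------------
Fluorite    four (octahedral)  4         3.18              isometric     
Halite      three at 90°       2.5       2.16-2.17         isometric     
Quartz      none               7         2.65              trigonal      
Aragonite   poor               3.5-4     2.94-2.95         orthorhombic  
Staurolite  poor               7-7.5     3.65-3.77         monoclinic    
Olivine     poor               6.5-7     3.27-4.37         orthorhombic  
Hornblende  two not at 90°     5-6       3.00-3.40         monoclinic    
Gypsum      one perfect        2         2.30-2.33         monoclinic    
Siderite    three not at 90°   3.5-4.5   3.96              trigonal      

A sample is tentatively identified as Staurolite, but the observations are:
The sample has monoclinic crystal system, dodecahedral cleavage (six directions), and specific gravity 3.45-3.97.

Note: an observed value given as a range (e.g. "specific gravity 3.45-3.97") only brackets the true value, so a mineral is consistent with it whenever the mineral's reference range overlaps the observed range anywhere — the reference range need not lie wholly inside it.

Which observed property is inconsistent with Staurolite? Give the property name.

Monoclinic crystal system: Staurolite has monoclinic system — agrees.
Dodecahedral cleavage (six directions): Staurolite has cleavage poor — inconsistent.
Specific gravity 3.45-3.97: Staurolite has SG 3.65-3.77 — agrees.
Only the cleavage is inconsistent.

cleavage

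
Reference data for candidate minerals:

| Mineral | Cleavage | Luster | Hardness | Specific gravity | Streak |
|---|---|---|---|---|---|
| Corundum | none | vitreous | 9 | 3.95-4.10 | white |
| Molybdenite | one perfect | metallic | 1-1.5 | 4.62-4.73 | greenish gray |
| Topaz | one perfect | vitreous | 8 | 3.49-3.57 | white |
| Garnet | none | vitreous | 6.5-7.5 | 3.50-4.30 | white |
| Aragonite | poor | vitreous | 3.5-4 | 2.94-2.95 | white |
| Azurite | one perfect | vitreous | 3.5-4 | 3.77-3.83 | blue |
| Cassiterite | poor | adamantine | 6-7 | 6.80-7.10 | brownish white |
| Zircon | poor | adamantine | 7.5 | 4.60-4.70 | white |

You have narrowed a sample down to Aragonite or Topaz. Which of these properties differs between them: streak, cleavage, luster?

cleavage

Streak: both white — no difference.
Cleavage: Aragonite poor, Topaz one perfect — distinct.
Luster: both vitreous — no difference.
Only cleavage differs between Aragonite and Topaz among the listed tests.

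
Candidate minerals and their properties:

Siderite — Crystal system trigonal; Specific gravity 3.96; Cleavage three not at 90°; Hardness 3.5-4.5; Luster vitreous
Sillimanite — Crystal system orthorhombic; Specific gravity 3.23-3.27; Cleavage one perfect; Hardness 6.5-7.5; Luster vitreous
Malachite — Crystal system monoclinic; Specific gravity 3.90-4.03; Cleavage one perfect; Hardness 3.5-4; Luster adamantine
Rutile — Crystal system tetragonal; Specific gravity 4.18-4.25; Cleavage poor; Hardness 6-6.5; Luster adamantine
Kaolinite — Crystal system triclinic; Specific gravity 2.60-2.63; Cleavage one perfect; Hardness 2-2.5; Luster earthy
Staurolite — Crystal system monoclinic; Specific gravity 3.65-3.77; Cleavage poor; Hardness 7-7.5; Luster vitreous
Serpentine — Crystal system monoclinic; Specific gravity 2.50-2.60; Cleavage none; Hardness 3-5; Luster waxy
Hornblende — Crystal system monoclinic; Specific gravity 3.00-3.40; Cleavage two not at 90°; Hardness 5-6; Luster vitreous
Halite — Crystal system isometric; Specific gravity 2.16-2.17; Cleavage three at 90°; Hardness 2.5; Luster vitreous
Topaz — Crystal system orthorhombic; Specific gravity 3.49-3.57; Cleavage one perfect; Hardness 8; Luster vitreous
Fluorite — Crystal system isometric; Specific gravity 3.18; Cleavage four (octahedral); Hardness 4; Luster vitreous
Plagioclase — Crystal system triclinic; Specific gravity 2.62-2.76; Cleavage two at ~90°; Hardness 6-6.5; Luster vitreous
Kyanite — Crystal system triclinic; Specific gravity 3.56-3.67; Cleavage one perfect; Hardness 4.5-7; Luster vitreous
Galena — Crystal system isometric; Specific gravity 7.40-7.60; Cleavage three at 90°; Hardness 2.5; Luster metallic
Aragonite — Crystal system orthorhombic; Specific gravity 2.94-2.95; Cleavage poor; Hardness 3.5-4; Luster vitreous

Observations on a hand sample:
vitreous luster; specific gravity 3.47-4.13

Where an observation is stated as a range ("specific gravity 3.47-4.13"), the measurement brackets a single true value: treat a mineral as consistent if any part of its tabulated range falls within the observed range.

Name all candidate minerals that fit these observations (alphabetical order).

Vitreous luster is inconsistent with Malachite, Rutile, Kaolinite, Serpentine, Galena.
Specific gravity 3.47-4.13: only Siderite, Staurolite, Topaz, Kyanite remain.
Remaining candidates: Kyanite, Siderite, Staurolite, Topaz.

Kyanite, Siderite, Staurolite, Topaz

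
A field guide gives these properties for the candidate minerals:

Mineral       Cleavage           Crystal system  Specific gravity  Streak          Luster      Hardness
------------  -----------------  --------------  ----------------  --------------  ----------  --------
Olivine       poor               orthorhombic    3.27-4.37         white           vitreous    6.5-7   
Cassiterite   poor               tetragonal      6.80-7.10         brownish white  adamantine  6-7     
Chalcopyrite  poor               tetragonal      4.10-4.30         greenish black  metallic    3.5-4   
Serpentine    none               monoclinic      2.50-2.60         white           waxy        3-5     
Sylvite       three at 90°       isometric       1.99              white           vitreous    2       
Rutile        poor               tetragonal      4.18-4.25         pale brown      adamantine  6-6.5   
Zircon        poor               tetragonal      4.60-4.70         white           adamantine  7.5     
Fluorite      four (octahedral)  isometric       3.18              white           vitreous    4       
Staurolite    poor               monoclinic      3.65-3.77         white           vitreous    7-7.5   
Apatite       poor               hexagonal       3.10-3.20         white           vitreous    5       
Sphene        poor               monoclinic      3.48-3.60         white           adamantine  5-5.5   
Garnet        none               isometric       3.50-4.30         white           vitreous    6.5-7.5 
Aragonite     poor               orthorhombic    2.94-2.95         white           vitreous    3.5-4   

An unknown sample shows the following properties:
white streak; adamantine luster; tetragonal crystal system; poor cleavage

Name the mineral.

White streak excludes Cassiterite, Chalcopyrite, Rutile.
Adamantine luster — only Zircon, Sphene remain.
Tetragonal crystal system rules out Sphene.
Poor cleavage — every remaining candidate is consistent.
Only Zircon satisfies all observations.

Zircon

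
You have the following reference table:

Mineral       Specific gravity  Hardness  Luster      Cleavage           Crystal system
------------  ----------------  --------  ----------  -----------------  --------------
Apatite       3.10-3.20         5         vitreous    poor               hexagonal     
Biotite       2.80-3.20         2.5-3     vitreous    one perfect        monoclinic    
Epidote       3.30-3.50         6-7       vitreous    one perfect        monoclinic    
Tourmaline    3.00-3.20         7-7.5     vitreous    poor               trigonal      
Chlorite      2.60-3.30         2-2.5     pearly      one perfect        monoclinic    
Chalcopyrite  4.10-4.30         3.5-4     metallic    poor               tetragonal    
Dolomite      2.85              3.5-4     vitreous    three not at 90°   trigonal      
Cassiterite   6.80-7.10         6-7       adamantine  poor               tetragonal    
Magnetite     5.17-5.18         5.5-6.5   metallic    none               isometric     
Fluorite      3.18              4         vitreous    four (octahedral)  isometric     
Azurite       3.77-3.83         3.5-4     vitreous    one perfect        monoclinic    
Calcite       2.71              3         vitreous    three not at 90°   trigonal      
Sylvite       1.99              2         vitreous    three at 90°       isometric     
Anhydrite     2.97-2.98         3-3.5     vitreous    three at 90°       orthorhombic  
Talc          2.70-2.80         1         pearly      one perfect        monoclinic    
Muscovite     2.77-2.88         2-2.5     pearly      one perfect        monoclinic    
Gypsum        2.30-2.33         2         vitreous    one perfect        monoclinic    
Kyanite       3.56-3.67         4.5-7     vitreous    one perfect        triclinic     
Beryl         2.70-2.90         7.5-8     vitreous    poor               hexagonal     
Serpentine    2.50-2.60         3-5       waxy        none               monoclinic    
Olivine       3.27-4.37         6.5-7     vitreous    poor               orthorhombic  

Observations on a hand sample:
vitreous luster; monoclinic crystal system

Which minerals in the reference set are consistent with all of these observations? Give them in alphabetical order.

Vitreous luster: leaves Apatite, Biotite, Epidote, Tourmaline, Dolomite, Fluorite, Azurite, Calcite, Sylvite, Anhydrite, Gypsum, Kyanite, Beryl, Olivine.
Monoclinic crystal system: narrows the field to Biotite, Epidote, Azurite, Gypsum.
Consistent with every observation: Azurite, Biotite, Epidote, Gypsum.

Azurite, Biotite, Epidote, Gypsum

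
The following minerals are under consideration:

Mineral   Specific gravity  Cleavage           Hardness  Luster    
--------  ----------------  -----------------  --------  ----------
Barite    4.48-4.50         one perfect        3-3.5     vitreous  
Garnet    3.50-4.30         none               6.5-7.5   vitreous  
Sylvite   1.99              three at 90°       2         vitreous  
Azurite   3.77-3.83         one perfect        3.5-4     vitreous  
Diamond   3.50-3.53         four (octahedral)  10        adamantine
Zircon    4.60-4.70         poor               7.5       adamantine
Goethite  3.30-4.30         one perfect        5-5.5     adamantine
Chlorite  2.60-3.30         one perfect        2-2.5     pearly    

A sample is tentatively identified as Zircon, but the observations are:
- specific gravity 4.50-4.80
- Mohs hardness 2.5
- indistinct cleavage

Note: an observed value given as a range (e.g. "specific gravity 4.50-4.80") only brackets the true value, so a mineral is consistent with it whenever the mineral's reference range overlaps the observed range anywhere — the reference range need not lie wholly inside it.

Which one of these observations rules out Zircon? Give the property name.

hardness

Specific gravity 4.50-4.80: Zircon has SG 4.60-4.70 — agrees.
Mohs hardness 2.5: Zircon has hardness 7.5 — inconsistent.
Indistinct cleavage: Zircon has cleavage poor — agrees.
Everything matches except the hardness.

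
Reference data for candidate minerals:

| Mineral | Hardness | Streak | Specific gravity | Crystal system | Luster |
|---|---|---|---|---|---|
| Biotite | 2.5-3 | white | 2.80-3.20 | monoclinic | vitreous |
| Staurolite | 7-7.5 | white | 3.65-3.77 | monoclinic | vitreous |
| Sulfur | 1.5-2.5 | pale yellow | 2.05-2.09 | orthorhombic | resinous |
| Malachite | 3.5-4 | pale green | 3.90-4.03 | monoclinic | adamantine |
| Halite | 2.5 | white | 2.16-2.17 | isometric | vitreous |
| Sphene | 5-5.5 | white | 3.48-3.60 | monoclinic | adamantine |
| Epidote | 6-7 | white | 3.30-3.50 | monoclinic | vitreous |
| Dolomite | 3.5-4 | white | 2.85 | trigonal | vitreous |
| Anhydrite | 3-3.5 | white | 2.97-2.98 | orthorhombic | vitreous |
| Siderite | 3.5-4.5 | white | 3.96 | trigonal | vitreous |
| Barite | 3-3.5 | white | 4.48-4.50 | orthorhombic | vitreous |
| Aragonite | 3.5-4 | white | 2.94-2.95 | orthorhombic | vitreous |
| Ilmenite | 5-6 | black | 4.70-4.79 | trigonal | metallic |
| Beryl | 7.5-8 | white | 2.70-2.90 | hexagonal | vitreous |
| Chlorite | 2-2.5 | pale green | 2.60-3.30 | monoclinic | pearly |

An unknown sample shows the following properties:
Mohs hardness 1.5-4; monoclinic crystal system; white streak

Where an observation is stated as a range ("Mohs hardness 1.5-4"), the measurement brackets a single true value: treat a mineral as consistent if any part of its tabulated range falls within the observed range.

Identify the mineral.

Biotite

Mohs hardness 1.5-4 eliminates Staurolite, Sphene, Epidote, Ilmenite, Beryl.
Monoclinic crystal system: Biotite, Malachite, Chlorite remain.
White streak: only Biotite remains.
Biotite is the sole remaining match.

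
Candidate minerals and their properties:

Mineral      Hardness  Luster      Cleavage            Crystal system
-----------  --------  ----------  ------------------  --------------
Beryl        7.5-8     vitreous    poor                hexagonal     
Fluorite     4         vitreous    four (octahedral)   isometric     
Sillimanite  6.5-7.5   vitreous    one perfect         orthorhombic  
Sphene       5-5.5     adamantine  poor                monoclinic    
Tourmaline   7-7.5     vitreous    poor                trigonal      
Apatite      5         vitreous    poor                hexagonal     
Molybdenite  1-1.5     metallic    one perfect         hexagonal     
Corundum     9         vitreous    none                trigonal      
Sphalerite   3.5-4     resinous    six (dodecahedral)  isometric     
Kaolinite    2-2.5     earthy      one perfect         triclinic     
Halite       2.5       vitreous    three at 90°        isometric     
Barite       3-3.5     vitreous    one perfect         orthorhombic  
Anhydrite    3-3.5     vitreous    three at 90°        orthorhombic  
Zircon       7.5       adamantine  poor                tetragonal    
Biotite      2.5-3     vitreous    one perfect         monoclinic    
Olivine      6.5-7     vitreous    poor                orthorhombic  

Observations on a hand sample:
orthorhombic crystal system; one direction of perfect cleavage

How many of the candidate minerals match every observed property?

2

Orthorhombic crystal system: Sillimanite, Barite, Anhydrite, Olivine remain.
One direction of perfect cleavage is inconsistent with Anhydrite, Olivine.
The minerals that satisfy all observations are Barite, Sillimanite.
That is 2 minerals.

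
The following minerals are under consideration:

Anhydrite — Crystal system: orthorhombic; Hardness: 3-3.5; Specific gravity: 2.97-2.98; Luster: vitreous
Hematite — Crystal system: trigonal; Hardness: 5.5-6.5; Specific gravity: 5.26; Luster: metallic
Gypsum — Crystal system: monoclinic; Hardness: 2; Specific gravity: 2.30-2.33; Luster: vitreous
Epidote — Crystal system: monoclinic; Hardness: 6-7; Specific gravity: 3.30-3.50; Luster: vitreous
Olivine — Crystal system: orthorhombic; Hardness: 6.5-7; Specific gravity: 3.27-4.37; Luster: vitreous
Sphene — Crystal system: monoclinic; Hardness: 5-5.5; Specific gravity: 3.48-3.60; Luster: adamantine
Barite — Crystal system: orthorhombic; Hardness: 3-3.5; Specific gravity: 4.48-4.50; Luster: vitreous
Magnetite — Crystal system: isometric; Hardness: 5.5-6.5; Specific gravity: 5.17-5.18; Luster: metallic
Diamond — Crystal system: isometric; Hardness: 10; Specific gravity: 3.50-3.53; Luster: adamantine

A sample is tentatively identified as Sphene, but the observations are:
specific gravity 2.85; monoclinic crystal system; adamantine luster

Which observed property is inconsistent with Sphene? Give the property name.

specific gravity

Specific gravity 2.85: Sphene has SG 3.48-3.60 — outside the reference range.
Monoclinic crystal system: Sphene has monoclinic system — agrees.
Adamantine luster: Sphene has adamantine luster — agrees.
Everything matches except the specific gravity.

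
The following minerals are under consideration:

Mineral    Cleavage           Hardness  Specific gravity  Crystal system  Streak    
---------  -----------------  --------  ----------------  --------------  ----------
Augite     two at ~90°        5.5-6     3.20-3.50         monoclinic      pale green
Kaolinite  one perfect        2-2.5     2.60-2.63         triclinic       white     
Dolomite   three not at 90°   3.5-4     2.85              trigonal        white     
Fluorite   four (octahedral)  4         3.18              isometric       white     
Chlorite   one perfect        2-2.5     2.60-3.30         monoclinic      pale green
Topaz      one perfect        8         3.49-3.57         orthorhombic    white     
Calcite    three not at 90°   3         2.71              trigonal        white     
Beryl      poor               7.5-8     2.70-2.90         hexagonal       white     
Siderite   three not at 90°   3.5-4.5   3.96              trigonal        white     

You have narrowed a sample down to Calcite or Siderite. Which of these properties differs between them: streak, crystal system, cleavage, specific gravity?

specific gravity

Streak: both white — identical.
Crystal system: both trigonal — identical.
Cleavage: both three not at 90° — identical.
Specific gravity: Calcite 2.71, Siderite 3.96 — different.
Specific gravity is the diagnostic property here.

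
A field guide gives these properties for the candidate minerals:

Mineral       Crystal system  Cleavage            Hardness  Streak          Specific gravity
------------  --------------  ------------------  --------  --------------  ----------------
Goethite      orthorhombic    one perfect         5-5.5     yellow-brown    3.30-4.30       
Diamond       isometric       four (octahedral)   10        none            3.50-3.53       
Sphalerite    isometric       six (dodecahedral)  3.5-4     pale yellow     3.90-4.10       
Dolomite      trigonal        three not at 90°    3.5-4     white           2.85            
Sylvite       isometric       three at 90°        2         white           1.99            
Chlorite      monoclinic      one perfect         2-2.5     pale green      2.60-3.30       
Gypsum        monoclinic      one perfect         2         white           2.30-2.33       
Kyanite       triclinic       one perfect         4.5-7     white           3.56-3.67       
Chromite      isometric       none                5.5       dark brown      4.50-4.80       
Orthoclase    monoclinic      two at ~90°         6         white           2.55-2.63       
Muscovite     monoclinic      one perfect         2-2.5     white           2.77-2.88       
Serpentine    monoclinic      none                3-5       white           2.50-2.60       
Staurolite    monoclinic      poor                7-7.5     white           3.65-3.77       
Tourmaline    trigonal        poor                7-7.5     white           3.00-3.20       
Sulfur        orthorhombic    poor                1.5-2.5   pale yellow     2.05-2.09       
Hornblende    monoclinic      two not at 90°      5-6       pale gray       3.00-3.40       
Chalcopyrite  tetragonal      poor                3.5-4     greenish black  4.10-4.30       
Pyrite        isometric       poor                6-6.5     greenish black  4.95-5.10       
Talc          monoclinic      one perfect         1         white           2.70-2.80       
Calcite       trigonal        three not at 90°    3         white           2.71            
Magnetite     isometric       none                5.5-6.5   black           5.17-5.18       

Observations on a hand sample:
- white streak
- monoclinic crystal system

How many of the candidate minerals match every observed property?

White streak: only Dolomite, Sylvite, Gypsum, Kyanite, Orthoclase, Muscovite, Serpentine, Staurolite, Tourmaline, Talc, Calcite remain.
Monoclinic crystal system is inconsistent with Dolomite, Sylvite, Kyanite, Tourmaline, Calcite.
Remaining candidates: Gypsum, Muscovite, Orthoclase, Serpentine, Staurolite, Talc.
That is 6 minerals.

6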